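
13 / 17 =0.76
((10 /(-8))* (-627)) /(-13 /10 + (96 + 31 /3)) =47025 /6302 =7.46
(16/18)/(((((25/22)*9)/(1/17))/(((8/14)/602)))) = 352/72533475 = 0.00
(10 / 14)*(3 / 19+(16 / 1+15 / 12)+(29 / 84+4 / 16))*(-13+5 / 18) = -32899285 / 201096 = -163.60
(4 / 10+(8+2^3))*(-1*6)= -492 / 5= -98.40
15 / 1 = 15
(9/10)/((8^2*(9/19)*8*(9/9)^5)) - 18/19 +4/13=-804267/1264640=-0.64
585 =585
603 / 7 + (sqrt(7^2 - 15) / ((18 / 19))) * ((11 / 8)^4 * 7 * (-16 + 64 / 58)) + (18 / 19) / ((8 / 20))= 11772 / 133 - 5841759 * sqrt(34) / 14848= -2205.60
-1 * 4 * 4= -16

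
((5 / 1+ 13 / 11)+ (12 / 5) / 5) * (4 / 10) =2.66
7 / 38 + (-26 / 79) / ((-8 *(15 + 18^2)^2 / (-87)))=42360379 / 229995228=0.18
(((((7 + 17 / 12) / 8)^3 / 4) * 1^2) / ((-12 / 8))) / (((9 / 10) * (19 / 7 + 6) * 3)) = -0.01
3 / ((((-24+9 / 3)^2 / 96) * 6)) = 16 / 147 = 0.11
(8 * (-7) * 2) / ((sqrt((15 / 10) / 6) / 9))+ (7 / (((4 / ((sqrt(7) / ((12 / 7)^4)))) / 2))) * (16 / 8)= -2016+ 16807 * sqrt(7) / 20736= -2013.86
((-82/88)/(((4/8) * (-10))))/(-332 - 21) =-41/77660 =-0.00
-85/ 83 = -1.02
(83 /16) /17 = 0.31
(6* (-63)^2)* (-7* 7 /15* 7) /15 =-36303.12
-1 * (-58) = 58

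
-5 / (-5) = 1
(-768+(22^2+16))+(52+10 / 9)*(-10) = -7192 / 9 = -799.11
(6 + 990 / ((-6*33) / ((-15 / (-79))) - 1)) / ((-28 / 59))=-388869 / 36533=-10.64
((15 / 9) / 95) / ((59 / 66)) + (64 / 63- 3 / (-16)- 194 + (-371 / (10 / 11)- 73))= -673.88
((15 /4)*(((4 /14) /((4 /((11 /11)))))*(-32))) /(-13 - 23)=5 /21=0.24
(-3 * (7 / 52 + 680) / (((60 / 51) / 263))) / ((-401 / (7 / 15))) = 1106880999 / 2085200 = 530.83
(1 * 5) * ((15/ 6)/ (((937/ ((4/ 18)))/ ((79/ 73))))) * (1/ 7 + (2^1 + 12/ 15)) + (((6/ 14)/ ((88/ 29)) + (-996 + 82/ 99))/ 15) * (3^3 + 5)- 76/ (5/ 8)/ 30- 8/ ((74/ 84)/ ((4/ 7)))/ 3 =-279984128425499/ 131540253075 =-2128.51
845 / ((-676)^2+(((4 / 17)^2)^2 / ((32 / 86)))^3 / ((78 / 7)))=0.00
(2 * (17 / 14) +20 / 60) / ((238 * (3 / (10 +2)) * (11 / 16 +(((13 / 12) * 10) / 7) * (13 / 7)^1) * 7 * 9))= 1856 / 8971767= 0.00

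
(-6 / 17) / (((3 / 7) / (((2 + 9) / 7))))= -1.29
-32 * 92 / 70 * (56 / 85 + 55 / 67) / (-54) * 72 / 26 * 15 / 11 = 24809088 / 5700695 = 4.35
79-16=63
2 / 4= 0.50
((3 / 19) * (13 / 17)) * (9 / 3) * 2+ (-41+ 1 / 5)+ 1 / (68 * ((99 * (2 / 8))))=-6407383 / 159885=-40.07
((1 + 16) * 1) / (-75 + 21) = -17 / 54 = -0.31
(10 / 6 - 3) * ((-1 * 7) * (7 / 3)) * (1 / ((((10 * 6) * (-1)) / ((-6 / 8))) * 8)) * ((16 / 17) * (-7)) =-0.22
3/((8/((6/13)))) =0.17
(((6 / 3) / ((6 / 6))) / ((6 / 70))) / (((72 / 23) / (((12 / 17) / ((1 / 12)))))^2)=148120 / 867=170.84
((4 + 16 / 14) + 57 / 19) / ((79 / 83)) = 4731 / 553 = 8.56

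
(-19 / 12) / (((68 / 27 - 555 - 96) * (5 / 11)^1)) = 1881 / 350180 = 0.01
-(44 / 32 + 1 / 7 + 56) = -3221 / 56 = -57.52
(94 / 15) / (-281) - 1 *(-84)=353966 / 4215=83.98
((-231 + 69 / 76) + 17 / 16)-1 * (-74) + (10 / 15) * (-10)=-147467 / 912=-161.70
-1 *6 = -6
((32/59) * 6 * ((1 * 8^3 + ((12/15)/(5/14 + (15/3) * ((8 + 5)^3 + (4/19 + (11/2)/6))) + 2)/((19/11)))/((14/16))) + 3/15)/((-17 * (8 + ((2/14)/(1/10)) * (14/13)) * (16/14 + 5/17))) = -17077510280940707/2084794415482500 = -8.19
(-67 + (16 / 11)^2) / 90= -2617 / 3630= -0.72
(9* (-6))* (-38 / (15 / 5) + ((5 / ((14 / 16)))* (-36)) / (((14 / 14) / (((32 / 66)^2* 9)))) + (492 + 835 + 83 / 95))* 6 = -22941575784 / 80465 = -285112.48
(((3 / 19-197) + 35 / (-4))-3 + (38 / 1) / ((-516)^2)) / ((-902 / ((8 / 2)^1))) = 527619185 / 570386916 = 0.93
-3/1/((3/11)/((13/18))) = -143/18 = -7.94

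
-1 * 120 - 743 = -863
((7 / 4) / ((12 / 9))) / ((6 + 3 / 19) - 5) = 399 / 352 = 1.13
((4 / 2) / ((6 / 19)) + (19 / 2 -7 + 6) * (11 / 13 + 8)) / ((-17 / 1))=-6359 / 1326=-4.80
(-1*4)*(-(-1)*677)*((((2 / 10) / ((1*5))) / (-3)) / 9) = 2708 / 675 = 4.01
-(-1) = 1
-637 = -637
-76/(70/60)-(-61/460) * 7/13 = -2723891/41860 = -65.07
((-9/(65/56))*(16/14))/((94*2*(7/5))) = -144/4277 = -0.03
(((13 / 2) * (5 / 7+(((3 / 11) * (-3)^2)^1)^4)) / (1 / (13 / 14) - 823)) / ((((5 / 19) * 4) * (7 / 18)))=-27405586377 / 38327575825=-0.72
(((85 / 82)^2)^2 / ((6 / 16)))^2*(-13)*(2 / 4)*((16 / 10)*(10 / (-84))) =35423768255078125 / 3018301736607738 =11.74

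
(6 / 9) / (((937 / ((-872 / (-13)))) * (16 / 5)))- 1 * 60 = -2192035 / 36543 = -59.99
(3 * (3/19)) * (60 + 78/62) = 17091/589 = 29.02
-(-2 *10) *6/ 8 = 15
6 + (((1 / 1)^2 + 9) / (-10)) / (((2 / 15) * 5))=9 / 2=4.50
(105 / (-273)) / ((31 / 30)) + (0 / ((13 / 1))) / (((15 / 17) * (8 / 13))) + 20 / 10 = 1.63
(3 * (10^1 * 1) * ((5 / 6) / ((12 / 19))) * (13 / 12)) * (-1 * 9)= -6175 / 16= -385.94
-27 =-27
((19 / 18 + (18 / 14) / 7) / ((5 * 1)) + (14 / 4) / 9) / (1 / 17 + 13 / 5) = 1326 / 5537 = 0.24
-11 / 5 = -2.20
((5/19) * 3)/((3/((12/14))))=30/133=0.23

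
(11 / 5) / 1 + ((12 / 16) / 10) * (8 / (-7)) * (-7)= 14 / 5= 2.80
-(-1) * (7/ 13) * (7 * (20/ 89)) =980/ 1157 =0.85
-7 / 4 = -1.75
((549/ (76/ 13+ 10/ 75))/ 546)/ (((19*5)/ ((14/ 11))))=549/ 243694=0.00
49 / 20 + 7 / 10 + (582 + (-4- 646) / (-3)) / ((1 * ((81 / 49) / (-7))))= -16421251 / 4860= -3378.86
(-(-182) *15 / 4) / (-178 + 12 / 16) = -2730 / 709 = -3.85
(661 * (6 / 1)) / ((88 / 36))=17847 / 11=1622.45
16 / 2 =8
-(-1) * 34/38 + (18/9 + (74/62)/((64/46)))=3.75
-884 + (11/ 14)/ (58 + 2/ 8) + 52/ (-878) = -632984704/ 716009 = -884.05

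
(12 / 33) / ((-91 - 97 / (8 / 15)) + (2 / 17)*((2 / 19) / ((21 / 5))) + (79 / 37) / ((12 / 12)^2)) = -0.00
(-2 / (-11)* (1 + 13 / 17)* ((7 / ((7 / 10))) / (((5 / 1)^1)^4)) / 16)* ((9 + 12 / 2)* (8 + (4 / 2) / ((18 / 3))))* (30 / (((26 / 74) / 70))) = 582750 / 2431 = 239.72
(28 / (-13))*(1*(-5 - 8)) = 28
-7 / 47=-0.15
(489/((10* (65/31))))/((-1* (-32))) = 15159/20800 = 0.73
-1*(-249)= 249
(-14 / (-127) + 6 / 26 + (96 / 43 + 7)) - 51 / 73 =45994245 / 5182489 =8.87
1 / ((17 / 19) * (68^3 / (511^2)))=4961299 / 5345344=0.93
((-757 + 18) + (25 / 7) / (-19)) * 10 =-7391.88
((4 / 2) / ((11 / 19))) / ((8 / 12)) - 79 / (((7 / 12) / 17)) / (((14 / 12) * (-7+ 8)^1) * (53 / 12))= -12615843 / 28567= -441.62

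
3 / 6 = 1 / 2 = 0.50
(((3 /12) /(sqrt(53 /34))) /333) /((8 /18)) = sqrt(1802) /31376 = 0.00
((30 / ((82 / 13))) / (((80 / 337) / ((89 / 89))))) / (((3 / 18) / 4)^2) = 473148 / 41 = 11540.20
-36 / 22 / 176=-9 / 968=-0.01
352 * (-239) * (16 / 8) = -168256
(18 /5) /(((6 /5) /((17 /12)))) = 17 /4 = 4.25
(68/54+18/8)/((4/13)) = 4927/432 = 11.41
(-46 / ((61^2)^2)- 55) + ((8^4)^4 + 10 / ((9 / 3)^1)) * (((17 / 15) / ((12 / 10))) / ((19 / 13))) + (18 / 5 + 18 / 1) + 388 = 181888800740283.58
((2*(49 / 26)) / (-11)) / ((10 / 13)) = -49 / 110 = -0.45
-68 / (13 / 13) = -68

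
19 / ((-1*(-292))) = 19 / 292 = 0.07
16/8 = 2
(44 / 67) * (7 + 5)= 528 / 67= 7.88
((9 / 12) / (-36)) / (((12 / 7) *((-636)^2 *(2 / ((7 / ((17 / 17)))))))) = -49 / 465979392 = -0.00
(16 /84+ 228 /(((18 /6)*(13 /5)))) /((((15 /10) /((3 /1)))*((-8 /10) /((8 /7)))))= -160640 /1911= -84.06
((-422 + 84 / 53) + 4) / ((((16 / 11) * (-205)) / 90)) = 1092465 / 8692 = 125.69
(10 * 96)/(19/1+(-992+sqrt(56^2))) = -1.05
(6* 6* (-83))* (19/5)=-56772/5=-11354.40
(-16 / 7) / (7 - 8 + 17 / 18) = 288 / 7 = 41.14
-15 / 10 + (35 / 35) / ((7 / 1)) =-19 / 14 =-1.36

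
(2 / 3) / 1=2 / 3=0.67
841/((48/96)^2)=3364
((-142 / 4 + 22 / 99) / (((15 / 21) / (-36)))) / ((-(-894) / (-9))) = -2667 / 149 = -17.90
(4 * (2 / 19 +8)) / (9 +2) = 56 / 19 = 2.95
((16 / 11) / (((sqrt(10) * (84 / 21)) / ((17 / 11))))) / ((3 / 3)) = 34 * sqrt(10) / 605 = 0.18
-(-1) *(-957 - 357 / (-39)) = -12322 / 13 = -947.85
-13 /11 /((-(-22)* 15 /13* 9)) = -169 /32670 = -0.01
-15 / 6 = -5 / 2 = -2.50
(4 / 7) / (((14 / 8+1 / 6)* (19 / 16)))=768 / 3059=0.25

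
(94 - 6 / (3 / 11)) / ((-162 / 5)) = -20 / 9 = -2.22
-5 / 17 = -0.29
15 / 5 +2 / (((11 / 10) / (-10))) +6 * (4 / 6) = -123 / 11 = -11.18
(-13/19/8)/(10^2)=-13/15200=-0.00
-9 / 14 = -0.64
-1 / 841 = -0.00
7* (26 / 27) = 182 / 27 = 6.74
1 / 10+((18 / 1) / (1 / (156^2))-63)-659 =4373261 / 10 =437326.10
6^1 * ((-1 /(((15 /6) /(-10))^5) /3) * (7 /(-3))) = -14336 /3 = -4778.67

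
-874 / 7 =-124.86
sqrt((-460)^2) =460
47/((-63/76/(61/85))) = -40.69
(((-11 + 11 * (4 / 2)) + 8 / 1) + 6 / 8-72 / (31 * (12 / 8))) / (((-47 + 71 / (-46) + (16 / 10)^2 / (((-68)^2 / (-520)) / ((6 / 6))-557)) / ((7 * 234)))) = -7819166271735 / 12732334477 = -614.12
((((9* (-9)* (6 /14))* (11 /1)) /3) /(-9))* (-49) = -693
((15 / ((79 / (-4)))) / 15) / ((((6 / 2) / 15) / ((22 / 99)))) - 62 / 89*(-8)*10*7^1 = 24682360 / 63279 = 390.06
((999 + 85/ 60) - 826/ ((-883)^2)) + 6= 9416294141/ 9356268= 1006.42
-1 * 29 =-29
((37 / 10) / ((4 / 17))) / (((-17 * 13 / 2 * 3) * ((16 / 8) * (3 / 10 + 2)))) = -37 / 3588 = -0.01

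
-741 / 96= -247 / 32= -7.72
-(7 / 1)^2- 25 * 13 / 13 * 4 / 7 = -443 / 7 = -63.29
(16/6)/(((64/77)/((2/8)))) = 77/96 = 0.80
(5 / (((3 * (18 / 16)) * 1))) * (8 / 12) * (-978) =-26080 / 27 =-965.93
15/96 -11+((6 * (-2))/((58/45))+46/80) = -90847/4640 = -19.58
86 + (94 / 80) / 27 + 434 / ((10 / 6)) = 374159 / 1080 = 346.44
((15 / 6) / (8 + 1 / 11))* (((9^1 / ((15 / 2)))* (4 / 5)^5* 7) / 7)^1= 33792 / 278125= 0.12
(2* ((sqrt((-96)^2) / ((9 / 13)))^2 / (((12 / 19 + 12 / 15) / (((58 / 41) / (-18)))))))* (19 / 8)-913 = -334627001 / 56457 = -5927.11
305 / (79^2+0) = 305 / 6241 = 0.05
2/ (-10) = -1/ 5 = -0.20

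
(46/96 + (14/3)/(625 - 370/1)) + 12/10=20777/12240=1.70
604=604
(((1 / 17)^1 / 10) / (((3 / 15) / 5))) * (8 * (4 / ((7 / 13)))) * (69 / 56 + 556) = 4056650 / 833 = 4869.93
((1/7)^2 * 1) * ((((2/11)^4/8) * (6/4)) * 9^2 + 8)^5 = 22274297911956187657035851/32964749751695440450849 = 675.70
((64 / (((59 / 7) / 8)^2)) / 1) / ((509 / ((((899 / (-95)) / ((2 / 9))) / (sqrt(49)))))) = -115992576 / 168323755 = -0.69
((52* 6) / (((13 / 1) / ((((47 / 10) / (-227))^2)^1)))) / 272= 6627 / 175198600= 0.00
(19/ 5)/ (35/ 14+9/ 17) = 646/ 515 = 1.25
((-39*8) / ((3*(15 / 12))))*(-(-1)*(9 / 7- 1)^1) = -832 / 35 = -23.77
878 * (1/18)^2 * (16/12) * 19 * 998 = 16648636/243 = 68512.91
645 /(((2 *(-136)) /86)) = -27735 /136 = -203.93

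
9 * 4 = 36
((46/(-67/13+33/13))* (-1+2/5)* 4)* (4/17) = 14352/1445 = 9.93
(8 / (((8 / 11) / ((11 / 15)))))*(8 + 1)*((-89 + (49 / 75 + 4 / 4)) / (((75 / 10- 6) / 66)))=-34877524 / 125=-279020.19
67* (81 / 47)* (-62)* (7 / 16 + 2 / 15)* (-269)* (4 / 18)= 229631043 / 940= 244288.34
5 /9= 0.56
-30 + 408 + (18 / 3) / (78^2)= 383293 / 1014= 378.00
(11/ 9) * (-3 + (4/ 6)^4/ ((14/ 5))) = -18271/ 5103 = -3.58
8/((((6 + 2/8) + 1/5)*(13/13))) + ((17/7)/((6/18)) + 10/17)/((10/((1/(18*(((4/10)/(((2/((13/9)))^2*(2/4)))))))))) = 13958897/10377276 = 1.35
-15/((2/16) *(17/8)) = -960/17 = -56.47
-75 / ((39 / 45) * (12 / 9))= -3375 / 52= -64.90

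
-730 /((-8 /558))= 101835 /2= 50917.50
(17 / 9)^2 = 289 / 81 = 3.57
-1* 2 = -2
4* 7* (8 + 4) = 336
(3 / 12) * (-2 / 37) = -1 / 74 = -0.01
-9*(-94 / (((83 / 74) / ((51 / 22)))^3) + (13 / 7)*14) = 5506333404840 / 761048497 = 7235.19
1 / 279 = 0.00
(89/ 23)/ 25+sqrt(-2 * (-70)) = 89/ 575+2 * sqrt(35) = 11.99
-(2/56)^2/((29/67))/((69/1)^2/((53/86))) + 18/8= 20945616025/9309164256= 2.25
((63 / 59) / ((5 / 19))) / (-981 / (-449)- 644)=-537453 / 85011625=-0.01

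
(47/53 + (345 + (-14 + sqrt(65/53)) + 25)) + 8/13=358.61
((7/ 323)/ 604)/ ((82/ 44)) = 77/ 3999386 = 0.00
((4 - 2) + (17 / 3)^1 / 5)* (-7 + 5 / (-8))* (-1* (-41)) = -117547 / 120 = -979.56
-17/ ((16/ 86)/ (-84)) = 15351/ 2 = 7675.50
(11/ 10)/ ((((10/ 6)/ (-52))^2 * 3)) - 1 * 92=33116/ 125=264.93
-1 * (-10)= 10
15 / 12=5 / 4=1.25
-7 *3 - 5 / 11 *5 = -256 / 11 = -23.27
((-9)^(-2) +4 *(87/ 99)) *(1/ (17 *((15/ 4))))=12572/ 227205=0.06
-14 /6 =-7 /3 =-2.33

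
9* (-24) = -216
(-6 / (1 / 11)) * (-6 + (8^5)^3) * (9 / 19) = -20899517020762644 / 19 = -1099974580040139.16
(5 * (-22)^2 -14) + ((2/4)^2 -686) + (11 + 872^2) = 3048461/4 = 762115.25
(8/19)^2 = 64/361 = 0.18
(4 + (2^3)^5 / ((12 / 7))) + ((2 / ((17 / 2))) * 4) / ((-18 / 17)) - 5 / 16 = 2752915 / 144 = 19117.47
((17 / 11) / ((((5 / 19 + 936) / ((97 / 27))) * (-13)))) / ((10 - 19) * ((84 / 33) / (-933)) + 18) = -9743941 / 385013766618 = -0.00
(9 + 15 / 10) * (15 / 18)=35 / 4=8.75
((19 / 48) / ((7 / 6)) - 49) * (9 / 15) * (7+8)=-24525 / 56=-437.95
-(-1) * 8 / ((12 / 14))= 28 / 3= 9.33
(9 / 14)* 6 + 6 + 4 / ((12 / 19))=340 / 21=16.19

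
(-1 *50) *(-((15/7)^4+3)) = 2891400/2401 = 1204.25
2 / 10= 0.20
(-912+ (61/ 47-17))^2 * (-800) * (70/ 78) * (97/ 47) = -132396949776000/ 103823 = -1275217916.80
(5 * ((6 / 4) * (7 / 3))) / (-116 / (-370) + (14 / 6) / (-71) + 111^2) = 1379175 / 971040128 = 0.00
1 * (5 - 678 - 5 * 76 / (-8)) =-1251 / 2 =-625.50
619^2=383161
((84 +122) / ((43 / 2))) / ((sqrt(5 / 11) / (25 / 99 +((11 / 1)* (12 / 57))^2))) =82683868* sqrt(55) / 7683885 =79.80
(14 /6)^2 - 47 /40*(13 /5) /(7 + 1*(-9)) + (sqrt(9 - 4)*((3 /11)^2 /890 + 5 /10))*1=26927*sqrt(5) /53845 + 25099 /3600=8.09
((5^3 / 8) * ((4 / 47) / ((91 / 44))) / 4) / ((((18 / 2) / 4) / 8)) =22000 / 38493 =0.57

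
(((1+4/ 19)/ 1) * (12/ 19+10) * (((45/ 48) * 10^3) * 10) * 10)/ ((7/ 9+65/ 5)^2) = 8820140625/ 1387684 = 6356.02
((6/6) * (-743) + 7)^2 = 541696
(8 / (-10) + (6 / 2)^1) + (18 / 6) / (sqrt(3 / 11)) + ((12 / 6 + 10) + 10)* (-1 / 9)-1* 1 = -56 / 45 + sqrt(33) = 4.50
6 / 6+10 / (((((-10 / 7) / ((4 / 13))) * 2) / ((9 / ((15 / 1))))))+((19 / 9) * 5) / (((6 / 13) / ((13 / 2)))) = 1046059 / 7020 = 149.01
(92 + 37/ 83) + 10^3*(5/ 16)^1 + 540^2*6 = 290500821/ 166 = 1750004.95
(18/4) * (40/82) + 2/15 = 1432/615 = 2.33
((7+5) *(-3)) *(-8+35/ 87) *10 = 79320/ 29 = 2735.17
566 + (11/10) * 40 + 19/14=8559/14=611.36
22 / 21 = 1.05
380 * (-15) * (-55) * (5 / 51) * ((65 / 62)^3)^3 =2705493614449462890625 / 57532617821620096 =47025.39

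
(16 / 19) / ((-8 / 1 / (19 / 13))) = -2 / 13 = -0.15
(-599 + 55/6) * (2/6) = -3539/18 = -196.61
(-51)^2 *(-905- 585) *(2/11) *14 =-108513720/11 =-9864883.64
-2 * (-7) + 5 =19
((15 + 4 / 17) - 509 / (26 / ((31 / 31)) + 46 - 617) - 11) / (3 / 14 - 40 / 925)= 24808574 / 820879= 30.22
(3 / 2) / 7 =3 / 14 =0.21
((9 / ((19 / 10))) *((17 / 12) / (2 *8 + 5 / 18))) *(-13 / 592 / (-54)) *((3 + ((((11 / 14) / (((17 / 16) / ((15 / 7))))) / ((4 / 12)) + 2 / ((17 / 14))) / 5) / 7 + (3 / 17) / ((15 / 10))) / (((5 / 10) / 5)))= 6254755 / 1130412752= 0.01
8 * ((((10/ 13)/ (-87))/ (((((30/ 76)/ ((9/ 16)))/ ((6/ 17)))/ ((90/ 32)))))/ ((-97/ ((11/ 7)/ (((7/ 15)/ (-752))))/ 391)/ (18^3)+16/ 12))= -10672705216800/ 142225067906441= -0.08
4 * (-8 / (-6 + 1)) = 32 / 5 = 6.40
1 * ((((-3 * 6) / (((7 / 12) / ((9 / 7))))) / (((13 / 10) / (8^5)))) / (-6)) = 106168320 / 637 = 166669.26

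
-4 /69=-0.06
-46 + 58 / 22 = -477 / 11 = -43.36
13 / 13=1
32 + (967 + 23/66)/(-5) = -161.47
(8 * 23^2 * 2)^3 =606355001344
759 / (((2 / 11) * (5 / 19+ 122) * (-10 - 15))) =-6897 / 5050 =-1.37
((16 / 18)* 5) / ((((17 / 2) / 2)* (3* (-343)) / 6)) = -320 / 52479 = -0.01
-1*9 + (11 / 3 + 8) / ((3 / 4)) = 59 / 9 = 6.56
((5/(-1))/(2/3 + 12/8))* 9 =-270/13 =-20.77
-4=-4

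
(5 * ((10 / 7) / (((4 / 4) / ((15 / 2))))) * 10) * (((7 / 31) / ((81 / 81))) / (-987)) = -1250 / 10199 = -0.12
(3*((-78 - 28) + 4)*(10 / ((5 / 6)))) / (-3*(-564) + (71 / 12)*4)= -11016 / 5147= -2.14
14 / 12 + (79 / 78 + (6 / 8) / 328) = 111637 / 51168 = 2.18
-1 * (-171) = 171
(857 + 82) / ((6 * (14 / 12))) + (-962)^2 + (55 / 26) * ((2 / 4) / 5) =336910521 / 364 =925578.35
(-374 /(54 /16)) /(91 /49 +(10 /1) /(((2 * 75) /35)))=-238 /9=-26.44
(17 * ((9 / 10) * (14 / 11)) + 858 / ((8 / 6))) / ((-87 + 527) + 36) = 72927 / 52360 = 1.39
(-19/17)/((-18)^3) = 19/99144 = 0.00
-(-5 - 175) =180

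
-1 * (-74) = 74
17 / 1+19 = 36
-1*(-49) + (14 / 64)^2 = 50225 / 1024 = 49.05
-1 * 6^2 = -36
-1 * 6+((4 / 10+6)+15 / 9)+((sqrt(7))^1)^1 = 31 / 15+sqrt(7) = 4.71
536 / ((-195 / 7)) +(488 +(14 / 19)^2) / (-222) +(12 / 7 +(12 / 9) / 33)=-11844987634 / 601666065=-19.69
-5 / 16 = -0.31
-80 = -80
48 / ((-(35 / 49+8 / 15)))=-5040 / 131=-38.47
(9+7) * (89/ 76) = 356/ 19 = 18.74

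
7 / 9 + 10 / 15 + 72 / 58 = 701 / 261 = 2.69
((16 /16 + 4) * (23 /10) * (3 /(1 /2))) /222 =23 /74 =0.31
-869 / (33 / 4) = -105.33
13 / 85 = 0.15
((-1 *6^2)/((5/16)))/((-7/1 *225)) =64/875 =0.07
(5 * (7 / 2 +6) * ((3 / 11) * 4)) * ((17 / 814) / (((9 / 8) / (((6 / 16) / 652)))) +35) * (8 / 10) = 1058802683 / 729751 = 1450.91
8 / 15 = 0.53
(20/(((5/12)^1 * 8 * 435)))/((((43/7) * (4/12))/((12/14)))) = 36/6235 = 0.01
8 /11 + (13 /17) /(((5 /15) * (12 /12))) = 565 /187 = 3.02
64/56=8/7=1.14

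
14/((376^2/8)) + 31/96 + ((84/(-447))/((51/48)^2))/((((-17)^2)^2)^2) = 20620398057814178195/63700439845217693664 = 0.32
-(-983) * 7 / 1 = 6881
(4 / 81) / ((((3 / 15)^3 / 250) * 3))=125000 / 243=514.40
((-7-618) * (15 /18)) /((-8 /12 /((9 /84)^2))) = 28125 /3136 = 8.97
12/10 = 6/5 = 1.20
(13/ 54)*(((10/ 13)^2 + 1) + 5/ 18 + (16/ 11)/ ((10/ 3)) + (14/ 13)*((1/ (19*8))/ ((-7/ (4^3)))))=7124147/ 13204620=0.54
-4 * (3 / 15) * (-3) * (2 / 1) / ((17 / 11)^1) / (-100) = -66 / 2125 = -0.03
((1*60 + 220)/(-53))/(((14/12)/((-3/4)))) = 180/53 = 3.40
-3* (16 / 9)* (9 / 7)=-48 / 7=-6.86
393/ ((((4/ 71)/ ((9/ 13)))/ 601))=150927327/ 52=2902448.60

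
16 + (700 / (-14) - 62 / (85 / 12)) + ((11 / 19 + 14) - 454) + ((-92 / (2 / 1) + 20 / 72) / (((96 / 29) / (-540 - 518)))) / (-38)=-866.73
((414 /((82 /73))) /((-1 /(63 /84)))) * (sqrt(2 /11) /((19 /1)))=-6.20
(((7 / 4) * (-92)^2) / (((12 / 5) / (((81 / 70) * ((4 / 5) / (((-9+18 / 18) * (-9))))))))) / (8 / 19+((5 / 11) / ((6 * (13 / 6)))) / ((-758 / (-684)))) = 1634202141 / 9321320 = 175.32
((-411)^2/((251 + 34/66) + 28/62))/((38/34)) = 2937705111/4897478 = 599.84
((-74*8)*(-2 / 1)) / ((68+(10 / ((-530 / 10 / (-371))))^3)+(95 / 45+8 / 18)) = 0.00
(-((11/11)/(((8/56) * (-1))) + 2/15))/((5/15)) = 103/5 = 20.60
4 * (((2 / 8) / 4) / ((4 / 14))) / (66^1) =7 / 528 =0.01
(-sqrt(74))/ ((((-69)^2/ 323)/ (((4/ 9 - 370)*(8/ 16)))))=537149*sqrt(74)/ 42849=107.84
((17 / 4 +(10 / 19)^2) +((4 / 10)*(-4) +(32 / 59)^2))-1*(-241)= 6137966873 / 25132820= 244.22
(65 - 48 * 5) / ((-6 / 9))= 525 / 2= 262.50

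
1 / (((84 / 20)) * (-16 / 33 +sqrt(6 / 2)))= 880 / 21077 +1815 * sqrt(3) / 21077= 0.19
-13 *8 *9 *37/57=-11544/19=-607.58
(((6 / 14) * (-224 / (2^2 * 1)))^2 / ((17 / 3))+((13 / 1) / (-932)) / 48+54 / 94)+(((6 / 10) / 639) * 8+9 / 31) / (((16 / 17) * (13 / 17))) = 174949130941387 / 1704574838720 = 102.64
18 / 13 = 1.38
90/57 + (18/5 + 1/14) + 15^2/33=176563/14630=12.07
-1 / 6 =-0.17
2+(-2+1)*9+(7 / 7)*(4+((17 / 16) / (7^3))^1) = -16447 / 5488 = -3.00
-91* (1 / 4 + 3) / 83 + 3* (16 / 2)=6785 / 332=20.44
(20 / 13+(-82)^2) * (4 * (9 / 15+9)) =16786944 / 65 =258260.68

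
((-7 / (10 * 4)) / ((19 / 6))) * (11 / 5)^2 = -2541 / 9500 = -0.27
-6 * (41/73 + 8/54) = -2798/657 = -4.26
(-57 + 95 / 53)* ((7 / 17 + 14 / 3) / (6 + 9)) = -18.69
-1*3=-3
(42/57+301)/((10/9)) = 51597/190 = 271.56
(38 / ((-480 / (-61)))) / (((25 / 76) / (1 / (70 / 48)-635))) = -488888221 / 52500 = -9312.16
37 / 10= 3.70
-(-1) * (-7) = -7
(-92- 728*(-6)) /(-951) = -4276 /951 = -4.50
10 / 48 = 5 / 24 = 0.21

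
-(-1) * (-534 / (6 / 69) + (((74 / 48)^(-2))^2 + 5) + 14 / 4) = -6132.32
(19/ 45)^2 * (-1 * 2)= -722/ 2025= -0.36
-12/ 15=-4/ 5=-0.80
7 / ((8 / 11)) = 77 / 8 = 9.62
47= 47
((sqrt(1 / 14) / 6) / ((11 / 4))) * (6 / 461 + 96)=14754 * sqrt(14) / 35497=1.56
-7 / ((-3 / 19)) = 133 / 3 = 44.33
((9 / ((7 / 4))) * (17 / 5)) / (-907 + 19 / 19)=-102 / 5285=-0.02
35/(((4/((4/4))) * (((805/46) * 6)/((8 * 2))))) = 4/3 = 1.33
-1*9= -9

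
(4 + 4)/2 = 4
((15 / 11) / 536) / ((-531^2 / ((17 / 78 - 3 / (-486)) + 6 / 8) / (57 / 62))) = -35435 / 4385219881536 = -0.00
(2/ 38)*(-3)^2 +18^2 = 6165/ 19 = 324.47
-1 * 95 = -95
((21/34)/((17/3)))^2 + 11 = 3678893/334084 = 11.01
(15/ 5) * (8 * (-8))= -192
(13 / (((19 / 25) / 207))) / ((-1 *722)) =-67275 / 13718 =-4.90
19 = 19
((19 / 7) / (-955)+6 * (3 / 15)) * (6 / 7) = 48018 / 46795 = 1.03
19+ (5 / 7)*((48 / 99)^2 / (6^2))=1303853 / 68607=19.00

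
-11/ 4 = -2.75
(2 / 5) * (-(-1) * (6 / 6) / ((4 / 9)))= 9 / 10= 0.90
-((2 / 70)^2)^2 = -1 / 1500625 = -0.00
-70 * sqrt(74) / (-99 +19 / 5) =25 * sqrt(74) / 34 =6.33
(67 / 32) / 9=67 / 288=0.23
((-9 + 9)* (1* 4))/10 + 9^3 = 729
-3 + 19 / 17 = -32 / 17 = -1.88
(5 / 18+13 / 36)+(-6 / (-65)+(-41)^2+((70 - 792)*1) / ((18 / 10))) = 2996651 / 2340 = 1280.62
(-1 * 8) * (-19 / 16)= 19 / 2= 9.50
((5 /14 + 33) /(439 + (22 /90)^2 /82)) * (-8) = -310181400 /510272497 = -0.61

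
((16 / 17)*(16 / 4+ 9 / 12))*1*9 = 684 / 17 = 40.24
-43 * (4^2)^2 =-11008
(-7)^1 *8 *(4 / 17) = -13.18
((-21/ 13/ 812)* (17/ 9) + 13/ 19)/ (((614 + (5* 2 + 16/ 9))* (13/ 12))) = 526401/ 524446208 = 0.00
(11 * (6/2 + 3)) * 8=528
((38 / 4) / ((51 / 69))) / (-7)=-437 / 238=-1.84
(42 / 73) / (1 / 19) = 798 / 73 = 10.93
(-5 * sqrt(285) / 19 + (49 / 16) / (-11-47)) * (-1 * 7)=343 / 928 + 35 * sqrt(285) / 19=31.47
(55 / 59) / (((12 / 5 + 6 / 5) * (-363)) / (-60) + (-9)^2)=2750 / 303201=0.01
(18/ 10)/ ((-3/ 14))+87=393/ 5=78.60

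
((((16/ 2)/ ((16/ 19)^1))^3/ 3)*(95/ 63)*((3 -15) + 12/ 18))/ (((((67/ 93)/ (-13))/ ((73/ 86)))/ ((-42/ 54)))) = -325882647415/ 5600664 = -58186.43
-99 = -99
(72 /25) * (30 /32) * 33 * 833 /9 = 82467 /10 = 8246.70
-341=-341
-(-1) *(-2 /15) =-2 /15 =-0.13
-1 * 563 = -563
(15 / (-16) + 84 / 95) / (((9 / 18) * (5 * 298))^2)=-81 / 843638000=-0.00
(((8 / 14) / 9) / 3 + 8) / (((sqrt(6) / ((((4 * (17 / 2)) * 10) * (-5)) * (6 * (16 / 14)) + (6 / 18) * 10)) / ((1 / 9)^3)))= -185505340 * sqrt(6) / 8680203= -52.35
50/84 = 25/42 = 0.60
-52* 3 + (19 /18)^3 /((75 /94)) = -33794827 /218700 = -154.53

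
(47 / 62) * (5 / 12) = 235 / 744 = 0.32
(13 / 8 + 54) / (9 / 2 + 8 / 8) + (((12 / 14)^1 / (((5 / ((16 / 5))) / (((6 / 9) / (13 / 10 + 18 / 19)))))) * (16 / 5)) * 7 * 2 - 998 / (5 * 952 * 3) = 103808009 / 5988675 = 17.33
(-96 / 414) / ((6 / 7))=-56 / 207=-0.27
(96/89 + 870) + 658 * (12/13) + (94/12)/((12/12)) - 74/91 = 5552737/3738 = 1485.48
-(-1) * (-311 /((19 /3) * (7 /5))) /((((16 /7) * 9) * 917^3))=-1555 /703238834256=-0.00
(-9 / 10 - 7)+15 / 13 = -6.75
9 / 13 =0.69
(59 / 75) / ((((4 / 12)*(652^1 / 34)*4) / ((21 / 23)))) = 21063 / 749800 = 0.03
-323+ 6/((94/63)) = -318.98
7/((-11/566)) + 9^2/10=-38729/110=-352.08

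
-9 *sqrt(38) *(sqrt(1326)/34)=-9 *sqrt(12597)/17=-59.42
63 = 63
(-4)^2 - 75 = -59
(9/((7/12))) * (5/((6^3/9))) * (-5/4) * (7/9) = -25/8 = -3.12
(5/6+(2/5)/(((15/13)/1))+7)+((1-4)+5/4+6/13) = 8959/1300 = 6.89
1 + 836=837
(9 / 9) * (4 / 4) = 1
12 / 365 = 0.03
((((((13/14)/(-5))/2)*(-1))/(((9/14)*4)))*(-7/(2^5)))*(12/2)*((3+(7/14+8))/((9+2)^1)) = -2093/42240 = -0.05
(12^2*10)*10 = 14400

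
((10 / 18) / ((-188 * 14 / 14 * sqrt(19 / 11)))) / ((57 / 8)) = -10 * sqrt(209) / 458109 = -0.00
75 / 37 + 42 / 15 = 893 / 185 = 4.83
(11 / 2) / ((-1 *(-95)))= 0.06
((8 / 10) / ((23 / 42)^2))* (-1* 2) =-14112 / 2645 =-5.34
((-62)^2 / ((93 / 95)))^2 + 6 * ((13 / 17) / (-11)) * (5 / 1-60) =2359066310 / 153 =15418734.05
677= 677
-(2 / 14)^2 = -1 / 49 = -0.02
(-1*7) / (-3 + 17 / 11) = 77 / 16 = 4.81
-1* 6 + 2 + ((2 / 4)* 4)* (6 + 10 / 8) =21 / 2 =10.50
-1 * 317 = -317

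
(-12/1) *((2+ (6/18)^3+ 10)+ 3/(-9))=-1264/9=-140.44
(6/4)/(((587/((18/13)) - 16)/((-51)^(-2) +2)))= 15609/2122127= 0.01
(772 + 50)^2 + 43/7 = 4729831/7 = 675690.14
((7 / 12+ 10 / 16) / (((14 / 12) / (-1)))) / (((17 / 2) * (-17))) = 0.01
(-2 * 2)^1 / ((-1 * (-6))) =-2 / 3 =-0.67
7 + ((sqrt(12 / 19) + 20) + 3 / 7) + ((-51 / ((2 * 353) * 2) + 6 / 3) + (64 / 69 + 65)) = 2 * sqrt(57) / 19 + 65007851 / 681996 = 96.11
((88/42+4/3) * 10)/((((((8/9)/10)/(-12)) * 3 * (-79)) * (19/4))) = 43200/10507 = 4.11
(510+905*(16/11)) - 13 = 19947/11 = 1813.36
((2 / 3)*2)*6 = 8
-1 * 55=-55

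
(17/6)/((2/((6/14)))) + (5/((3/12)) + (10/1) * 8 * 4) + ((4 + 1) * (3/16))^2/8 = 4884519/14336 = 340.72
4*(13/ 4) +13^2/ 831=10972/ 831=13.20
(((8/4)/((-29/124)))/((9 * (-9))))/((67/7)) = 1736/157383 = 0.01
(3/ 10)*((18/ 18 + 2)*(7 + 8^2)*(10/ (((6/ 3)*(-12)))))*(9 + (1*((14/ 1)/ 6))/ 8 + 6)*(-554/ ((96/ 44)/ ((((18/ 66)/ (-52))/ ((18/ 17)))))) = -122702413/ 239616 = -512.08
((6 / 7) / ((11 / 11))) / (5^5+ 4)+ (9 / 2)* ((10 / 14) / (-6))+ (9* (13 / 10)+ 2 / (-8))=398436 / 36505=10.91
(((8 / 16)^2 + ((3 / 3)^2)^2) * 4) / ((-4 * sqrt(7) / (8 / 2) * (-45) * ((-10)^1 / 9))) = -sqrt(7) / 70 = -0.04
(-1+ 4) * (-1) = -3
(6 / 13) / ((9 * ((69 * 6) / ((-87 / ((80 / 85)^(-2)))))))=-7424 / 777699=-0.01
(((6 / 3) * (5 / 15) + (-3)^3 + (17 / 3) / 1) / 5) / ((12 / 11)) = -341 / 90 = -3.79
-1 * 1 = -1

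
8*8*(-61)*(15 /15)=-3904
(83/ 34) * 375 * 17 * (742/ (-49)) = -1649625/ 7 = -235660.71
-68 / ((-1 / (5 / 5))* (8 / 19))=323 / 2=161.50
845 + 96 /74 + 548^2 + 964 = 11178229 /37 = 302114.30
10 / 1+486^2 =236206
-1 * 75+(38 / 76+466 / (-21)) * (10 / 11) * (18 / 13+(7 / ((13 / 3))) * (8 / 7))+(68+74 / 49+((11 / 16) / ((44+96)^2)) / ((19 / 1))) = -58958609627 / 852051200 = -69.20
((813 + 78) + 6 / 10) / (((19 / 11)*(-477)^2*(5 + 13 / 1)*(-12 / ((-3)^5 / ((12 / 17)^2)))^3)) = 591829054311 / 69954437120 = 8.46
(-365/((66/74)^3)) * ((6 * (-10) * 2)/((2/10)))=308679.27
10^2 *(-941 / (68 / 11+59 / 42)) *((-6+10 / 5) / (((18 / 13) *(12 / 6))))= 37677640 / 2103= 17916.14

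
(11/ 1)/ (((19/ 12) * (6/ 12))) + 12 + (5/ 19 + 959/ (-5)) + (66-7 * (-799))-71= 515124/ 95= 5422.36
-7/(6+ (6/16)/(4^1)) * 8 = -1792/195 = -9.19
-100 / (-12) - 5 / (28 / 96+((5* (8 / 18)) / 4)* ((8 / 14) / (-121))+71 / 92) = 3.62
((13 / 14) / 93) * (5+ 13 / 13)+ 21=21.06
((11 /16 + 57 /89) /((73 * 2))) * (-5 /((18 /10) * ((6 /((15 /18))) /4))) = -236375 /16840224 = -0.01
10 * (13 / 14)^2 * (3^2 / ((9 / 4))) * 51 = 86190 / 49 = 1758.98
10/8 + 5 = 25/4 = 6.25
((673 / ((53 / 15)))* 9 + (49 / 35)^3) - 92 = 10765554 / 6625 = 1624.99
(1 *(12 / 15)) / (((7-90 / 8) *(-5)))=16 / 425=0.04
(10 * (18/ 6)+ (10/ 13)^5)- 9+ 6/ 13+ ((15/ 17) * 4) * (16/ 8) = 181719983/ 6311981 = 28.79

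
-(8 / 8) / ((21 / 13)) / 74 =-13 / 1554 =-0.01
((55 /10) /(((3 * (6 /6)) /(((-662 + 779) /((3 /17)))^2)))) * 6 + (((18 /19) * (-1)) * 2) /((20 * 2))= 918699201 /190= 4835258.95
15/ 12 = 5/ 4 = 1.25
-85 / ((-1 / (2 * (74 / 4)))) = 3145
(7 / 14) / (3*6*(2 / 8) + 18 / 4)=1 / 18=0.06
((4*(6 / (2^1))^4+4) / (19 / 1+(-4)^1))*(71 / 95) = 23288 / 1425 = 16.34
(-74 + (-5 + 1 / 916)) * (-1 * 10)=789.99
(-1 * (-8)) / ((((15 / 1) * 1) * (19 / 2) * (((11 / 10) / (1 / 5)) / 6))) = 64 / 1045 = 0.06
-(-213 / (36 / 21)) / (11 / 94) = 1061.77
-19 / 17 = -1.12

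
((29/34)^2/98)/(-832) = -841/94255616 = -0.00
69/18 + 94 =587/6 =97.83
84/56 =1.50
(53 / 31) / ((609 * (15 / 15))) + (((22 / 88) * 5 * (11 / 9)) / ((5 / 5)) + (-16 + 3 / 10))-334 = -394385423 / 1132740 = -348.17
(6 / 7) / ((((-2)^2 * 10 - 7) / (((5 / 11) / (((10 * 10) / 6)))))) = 3 / 4235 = 0.00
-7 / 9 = -0.78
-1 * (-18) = 18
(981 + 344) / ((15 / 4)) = 1060 / 3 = 353.33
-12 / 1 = -12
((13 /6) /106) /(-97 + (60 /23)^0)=-13 /61056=-0.00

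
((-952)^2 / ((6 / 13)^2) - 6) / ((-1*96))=-19145645 / 432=-44318.62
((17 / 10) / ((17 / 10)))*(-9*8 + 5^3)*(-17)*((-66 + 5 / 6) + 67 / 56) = 9683047 / 168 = 57637.18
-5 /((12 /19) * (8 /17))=-1615 /96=-16.82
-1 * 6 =-6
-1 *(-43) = 43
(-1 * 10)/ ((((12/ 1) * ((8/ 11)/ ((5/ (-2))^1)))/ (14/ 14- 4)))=-8.59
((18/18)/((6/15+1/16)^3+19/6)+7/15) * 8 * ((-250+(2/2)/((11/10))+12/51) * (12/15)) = -1697975288576/1379388725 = -1230.96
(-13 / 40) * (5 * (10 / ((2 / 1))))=-65 / 8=-8.12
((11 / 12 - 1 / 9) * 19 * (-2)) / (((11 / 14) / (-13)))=50141 / 99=506.47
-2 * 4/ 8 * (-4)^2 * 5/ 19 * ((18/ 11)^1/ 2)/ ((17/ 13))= -9360/ 3553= -2.63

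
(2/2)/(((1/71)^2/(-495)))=-2495295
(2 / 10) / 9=1 / 45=0.02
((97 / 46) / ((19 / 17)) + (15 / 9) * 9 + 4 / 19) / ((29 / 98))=732207 / 12673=57.78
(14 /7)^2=4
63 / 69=0.91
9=9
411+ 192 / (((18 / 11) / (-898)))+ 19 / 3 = -104948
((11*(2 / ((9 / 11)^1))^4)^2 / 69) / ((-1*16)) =-414998793616 / 2970223749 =-139.72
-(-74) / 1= 74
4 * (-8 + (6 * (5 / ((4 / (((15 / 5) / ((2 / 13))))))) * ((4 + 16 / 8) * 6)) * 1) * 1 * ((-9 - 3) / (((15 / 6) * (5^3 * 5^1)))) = -504672 / 3125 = -161.50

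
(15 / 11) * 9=135 / 11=12.27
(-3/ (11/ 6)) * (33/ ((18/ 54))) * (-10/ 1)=1620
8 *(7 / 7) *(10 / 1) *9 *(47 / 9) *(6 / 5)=4512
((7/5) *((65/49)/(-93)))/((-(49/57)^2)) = 14079/521017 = 0.03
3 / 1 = 3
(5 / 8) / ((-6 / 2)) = -5 / 24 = -0.21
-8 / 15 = -0.53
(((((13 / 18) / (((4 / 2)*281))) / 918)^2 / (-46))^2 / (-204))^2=815730721 / 10306321278217840736382055917838498295748656659020801017437923311616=0.00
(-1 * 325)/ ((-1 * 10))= 65/ 2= 32.50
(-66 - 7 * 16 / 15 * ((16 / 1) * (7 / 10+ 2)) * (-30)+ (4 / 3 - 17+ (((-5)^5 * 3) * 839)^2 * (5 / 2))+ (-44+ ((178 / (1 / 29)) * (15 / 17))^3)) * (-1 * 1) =-22810758898104248417 / 147390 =-154764630559089.82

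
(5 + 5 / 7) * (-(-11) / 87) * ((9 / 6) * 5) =1100 / 203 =5.42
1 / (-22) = -1 / 22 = -0.05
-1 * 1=-1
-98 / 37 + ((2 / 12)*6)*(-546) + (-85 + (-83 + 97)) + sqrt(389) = -22927 / 37 + sqrt(389) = -599.93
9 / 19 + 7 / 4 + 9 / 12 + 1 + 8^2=2583 / 38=67.97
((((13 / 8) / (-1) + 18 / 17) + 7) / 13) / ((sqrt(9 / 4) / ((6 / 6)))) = 875 / 2652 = 0.33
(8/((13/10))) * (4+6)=800/13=61.54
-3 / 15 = -1 / 5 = -0.20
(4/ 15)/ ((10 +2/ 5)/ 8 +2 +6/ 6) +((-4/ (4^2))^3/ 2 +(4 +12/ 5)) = 532859/ 82560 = 6.45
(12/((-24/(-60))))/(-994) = -15/497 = -0.03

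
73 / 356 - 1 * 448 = -159415 / 356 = -447.79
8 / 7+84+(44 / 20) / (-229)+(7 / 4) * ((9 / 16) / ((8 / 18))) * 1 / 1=179224313 / 2051840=87.35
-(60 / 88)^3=-3375 / 10648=-0.32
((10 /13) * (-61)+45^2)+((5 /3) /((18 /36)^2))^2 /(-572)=1978.00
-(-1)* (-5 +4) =-1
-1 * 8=-8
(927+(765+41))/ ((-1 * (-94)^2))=-0.20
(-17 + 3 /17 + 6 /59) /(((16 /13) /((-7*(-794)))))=-151480511 /2006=-75513.71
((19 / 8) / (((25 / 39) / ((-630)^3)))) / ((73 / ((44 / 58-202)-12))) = 5729006850840 / 2117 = 2706191238.00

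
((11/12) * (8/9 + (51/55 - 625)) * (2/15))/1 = -154238/2025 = -76.17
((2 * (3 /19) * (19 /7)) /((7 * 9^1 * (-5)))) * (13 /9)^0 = -2 /735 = -0.00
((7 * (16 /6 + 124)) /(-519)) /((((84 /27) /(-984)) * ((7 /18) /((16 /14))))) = 13461120 /8477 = 1587.96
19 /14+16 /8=47 /14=3.36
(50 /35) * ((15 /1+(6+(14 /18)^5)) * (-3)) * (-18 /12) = 897740 /6561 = 136.83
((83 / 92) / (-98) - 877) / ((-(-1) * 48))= -2635705 / 144256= -18.27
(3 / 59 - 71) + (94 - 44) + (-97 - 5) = -7254 / 59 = -122.95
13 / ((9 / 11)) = 143 / 9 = 15.89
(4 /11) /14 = 2 /77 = 0.03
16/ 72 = 2/ 9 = 0.22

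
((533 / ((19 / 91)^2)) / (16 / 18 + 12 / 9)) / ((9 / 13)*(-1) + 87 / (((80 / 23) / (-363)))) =-229516196 / 378786831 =-0.61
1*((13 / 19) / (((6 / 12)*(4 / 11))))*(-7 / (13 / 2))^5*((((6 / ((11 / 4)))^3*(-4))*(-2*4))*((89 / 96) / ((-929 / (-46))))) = -5073065754624 / 60999755531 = -83.17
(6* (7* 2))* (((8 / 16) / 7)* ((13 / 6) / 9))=13 / 9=1.44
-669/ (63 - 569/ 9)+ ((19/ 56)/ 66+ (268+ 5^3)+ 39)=3442.51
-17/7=-2.43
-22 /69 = -0.32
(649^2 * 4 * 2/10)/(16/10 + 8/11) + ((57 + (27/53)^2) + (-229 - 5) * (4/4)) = 12998802851/89888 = 144611.10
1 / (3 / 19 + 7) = 19 / 136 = 0.14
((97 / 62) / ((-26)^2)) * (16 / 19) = 194 / 99541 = 0.00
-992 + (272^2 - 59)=72933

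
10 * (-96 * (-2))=1920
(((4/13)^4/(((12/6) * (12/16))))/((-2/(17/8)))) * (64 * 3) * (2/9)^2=-139264/2313441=-0.06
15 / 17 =0.88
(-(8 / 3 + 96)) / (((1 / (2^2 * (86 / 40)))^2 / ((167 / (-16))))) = 11424971 / 150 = 76166.47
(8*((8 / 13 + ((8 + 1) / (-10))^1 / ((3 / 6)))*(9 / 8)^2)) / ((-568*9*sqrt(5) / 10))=693*sqrt(5) / 147680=0.01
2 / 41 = 0.05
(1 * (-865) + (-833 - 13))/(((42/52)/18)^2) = -41638896/49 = -849773.39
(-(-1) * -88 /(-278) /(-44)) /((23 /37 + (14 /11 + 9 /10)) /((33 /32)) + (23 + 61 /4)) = -89540 /509786531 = -0.00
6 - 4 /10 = 28 /5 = 5.60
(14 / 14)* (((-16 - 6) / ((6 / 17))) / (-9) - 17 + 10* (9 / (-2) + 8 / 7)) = -8249 / 189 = -43.65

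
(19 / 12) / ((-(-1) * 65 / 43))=817 / 780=1.05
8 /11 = 0.73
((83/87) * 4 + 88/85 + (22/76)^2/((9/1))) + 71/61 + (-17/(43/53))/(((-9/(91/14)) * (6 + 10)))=520634688917/74691708640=6.97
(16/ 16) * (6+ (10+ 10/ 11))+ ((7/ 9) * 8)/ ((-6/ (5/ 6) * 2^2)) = 29747/ 1782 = 16.69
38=38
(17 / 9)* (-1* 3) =-17 / 3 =-5.67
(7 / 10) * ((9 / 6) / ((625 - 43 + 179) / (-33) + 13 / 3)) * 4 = -231 / 1030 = -0.22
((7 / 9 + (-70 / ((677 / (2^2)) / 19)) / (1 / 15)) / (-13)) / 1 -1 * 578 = -45069341 / 79209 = -568.99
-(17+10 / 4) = -39 / 2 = -19.50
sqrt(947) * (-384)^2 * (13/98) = 958464 * sqrt(947)/49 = 601942.09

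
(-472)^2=222784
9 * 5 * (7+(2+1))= 450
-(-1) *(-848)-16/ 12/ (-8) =-5087/ 6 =-847.83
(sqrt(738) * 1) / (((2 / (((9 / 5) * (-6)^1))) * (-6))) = 27 * sqrt(82) / 10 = 24.45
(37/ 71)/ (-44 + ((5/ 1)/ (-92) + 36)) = -3404/ 52611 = -0.06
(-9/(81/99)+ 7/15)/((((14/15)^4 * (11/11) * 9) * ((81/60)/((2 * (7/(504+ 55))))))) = -49375/1725633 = -0.03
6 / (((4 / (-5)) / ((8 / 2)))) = -30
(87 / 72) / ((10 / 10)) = 29 / 24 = 1.21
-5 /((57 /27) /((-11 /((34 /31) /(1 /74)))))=0.32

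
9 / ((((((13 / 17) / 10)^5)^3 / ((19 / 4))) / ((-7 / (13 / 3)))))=-2569740294492937128165750000000000000 / 665416609183179841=-3861851746753624749.44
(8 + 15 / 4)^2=2209 / 16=138.06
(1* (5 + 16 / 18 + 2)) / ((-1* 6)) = -1.31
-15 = -15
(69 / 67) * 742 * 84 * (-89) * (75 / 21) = -1366986600 / 67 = -20402785.07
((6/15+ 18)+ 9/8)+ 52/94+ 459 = 479.08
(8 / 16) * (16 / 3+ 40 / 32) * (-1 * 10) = -395 / 12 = -32.92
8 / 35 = 0.23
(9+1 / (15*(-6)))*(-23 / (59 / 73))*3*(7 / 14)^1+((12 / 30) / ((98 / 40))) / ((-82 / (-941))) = -2715522239 / 7111860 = -381.83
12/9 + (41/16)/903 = 6435/4816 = 1.34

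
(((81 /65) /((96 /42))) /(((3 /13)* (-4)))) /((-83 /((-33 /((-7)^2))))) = -891 /185920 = -0.00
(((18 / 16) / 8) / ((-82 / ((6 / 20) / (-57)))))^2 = 81 / 994248294400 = 0.00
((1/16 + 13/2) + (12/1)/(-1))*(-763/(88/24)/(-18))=-22127/352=-62.86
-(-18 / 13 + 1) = 5 / 13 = 0.38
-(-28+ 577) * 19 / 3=-3477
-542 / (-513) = 542 / 513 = 1.06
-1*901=-901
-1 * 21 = -21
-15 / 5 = -3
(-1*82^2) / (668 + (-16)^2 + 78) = -3362 / 501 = -6.71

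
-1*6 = -6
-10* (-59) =590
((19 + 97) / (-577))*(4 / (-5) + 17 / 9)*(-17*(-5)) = -96628 / 5193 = -18.61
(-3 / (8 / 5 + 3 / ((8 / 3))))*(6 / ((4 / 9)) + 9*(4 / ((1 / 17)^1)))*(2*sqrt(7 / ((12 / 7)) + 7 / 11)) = -25020*sqrt(20559) / 1199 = -2992.05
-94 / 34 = -47 / 17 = -2.76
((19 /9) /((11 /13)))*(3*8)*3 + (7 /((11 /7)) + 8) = 192.09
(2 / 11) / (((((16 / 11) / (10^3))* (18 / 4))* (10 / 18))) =50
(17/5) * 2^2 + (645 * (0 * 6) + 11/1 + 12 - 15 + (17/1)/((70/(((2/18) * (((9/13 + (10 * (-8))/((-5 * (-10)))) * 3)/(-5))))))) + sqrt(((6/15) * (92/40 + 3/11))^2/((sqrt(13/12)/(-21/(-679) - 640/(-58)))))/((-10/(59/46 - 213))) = 1475203/68250 + 2756137 * 13^(3/4) * sqrt(175120502) * 3^(1/4)/4625978500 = 92.65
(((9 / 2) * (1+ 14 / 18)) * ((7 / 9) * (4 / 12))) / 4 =14 / 27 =0.52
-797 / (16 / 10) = -3985 / 8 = -498.12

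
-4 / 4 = -1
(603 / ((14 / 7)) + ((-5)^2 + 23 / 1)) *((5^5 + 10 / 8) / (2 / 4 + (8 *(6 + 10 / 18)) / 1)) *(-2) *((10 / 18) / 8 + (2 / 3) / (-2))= 166078905 / 15248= 10891.85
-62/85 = -0.73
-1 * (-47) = 47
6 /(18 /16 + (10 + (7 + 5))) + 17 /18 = 4009 /3330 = 1.20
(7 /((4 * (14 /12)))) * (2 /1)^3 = 12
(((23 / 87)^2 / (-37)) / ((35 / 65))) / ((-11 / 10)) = 68770 / 21564081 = 0.00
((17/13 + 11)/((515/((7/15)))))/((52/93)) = 1736/87035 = 0.02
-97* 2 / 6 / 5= -97 / 15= -6.47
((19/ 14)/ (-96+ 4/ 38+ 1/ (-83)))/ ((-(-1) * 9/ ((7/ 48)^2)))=-209741/ 6272432640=-0.00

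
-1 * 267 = -267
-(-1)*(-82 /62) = -41 /31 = -1.32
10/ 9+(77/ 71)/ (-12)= 2609/ 2556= 1.02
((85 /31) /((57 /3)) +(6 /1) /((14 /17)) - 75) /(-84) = 278591 /346332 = 0.80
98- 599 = -501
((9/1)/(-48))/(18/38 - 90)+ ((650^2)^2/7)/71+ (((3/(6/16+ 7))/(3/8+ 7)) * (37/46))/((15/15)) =359167505.08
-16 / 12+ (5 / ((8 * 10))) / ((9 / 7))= -185 / 144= -1.28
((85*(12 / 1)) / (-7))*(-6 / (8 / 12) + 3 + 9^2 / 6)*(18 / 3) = -45900 / 7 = -6557.14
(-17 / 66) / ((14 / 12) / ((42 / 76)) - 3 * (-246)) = -51 / 146542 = -0.00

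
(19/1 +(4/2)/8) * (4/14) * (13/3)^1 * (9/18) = 143/12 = 11.92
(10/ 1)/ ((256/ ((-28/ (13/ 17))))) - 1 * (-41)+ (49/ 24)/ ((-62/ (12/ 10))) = 2548907/ 64480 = 39.53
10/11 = 0.91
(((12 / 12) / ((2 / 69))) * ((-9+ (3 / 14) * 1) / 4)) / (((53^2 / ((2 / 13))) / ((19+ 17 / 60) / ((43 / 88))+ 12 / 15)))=-0.17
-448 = -448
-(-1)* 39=39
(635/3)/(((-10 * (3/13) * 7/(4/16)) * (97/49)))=-11557/6984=-1.65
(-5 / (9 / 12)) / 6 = -10 / 9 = -1.11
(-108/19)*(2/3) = -72/19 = -3.79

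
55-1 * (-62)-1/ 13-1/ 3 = 4547/ 39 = 116.59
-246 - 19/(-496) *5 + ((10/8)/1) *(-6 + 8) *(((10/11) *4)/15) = -4013473/16368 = -245.20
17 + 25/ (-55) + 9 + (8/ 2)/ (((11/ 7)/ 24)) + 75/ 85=16366/ 187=87.52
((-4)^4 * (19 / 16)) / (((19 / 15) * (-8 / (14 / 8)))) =-105 / 2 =-52.50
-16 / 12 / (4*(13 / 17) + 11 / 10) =-0.32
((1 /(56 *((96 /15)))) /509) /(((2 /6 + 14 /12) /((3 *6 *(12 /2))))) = 45 /114016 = 0.00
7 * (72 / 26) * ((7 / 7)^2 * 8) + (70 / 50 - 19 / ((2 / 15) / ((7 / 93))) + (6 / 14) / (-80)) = 32891903 / 225680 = 145.75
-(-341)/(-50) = -341/50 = -6.82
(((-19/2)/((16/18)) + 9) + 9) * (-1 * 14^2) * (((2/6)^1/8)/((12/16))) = -637/8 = -79.62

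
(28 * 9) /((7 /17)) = 612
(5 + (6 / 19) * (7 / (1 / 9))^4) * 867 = 81946985487 / 19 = 4312999236.16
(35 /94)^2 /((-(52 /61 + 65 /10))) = -74725 /3962946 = -0.02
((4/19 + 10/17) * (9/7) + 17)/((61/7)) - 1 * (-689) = 13616126/19703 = 691.07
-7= -7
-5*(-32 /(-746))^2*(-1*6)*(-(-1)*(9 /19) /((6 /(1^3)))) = 11520 /2643451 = 0.00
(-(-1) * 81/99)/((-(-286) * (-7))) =-9/22022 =-0.00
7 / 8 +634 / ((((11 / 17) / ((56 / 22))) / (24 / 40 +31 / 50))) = 73656471 / 24200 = 3043.66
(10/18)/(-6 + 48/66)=-55/522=-0.11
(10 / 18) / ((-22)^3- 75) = -5 / 96507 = -0.00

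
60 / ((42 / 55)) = 550 / 7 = 78.57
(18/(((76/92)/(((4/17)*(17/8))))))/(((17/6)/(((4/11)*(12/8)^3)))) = 16767/3553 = 4.72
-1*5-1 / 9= -46 / 9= -5.11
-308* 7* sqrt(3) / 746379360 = -539* sqrt(3) / 186594840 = -0.00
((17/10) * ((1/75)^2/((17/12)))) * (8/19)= 16/178125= 0.00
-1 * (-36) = 36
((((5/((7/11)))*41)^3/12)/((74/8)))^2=131485928426409390625/1449553329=90707893111.54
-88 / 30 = -44 / 15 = -2.93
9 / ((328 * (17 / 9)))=0.01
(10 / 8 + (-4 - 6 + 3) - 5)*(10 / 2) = -215 / 4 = -53.75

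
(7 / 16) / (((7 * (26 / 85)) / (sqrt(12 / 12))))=85 / 416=0.20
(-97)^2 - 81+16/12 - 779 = 25651/3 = 8550.33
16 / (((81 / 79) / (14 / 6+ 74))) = 289456 / 243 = 1191.18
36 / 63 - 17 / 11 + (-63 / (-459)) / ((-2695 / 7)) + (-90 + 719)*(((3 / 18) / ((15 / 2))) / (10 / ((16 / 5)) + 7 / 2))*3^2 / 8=1456087 / 1040655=1.40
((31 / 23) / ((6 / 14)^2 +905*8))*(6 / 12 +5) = 16709 / 16319374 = 0.00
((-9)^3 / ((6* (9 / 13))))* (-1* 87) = 30537 / 2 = 15268.50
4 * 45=180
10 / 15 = 2 / 3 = 0.67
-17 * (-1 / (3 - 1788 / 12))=-17 / 146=-0.12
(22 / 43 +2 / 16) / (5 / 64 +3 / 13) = 22776 / 11051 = 2.06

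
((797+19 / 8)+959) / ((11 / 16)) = 28134 / 11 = 2557.64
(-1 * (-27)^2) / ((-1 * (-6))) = -243 / 2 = -121.50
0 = 0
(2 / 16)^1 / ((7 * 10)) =0.00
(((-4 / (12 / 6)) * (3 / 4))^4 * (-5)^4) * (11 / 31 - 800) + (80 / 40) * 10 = -1254933205 / 496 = -2530107.27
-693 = -693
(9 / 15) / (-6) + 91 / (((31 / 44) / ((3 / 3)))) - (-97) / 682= 220292 / 1705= 129.20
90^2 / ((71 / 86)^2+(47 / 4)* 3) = 1198152 / 5315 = 225.43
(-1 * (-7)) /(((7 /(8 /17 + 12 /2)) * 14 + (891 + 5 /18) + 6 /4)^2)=1715175 /201980134084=0.00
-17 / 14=-1.21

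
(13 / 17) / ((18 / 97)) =4.12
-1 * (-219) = 219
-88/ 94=-44/ 47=-0.94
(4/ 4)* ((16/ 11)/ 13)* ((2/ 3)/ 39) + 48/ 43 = 804464/ 719433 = 1.12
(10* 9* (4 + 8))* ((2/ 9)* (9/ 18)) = 120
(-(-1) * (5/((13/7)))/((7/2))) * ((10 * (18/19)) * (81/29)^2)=11809800/207727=56.85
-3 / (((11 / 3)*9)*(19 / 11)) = -1 / 19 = -0.05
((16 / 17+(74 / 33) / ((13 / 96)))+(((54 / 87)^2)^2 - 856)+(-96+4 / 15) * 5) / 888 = -1698360191471 / 1145120473926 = -1.48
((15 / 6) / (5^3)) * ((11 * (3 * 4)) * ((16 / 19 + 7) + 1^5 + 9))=22374 / 475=47.10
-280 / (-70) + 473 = 477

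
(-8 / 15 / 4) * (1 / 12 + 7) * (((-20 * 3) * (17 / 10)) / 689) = 289 / 2067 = 0.14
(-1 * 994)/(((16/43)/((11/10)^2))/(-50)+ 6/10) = -1673.82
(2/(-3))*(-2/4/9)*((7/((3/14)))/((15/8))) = 784/1215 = 0.65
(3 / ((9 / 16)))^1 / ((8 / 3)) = 2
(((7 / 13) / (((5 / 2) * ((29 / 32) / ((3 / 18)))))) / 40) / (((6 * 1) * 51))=14 / 4326075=0.00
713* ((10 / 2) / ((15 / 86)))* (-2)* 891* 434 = -15807535128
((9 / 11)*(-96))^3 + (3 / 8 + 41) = -5159339791 / 10648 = -484536.04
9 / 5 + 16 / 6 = 67 / 15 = 4.47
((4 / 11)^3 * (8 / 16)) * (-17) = -544 / 1331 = -0.41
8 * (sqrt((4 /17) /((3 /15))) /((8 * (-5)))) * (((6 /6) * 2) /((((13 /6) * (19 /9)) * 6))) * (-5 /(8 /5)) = 45 * sqrt(85) /8398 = 0.05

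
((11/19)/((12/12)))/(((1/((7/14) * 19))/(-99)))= -1089/2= -544.50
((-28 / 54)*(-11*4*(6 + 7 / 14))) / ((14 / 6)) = 572 / 9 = 63.56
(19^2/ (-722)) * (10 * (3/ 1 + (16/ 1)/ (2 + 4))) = -85/ 3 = -28.33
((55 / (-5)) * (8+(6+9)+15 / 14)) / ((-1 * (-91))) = -3707 / 1274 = -2.91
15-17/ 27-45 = -827/ 27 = -30.63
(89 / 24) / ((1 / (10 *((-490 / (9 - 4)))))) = -21805 / 6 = -3634.17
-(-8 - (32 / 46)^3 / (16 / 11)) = 8.23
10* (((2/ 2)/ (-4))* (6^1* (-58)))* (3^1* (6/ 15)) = 1044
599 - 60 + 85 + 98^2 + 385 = 10613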